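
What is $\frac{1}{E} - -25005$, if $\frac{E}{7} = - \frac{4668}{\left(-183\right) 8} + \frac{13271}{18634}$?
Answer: $\frac{55434215801}{2216922} \approx 25005.0$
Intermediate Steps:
$E = \frac{2216922}{81191}$ ($E = 7 \left(- \frac{4668}{\left(-183\right) 8} + \frac{13271}{18634}\right) = 7 \left(- \frac{4668}{-1464} + 13271 \cdot \frac{1}{18634}\right) = 7 \left(\left(-4668\right) \left(- \frac{1}{1464}\right) + \frac{13271}{18634}\right) = 7 \left(\frac{389}{122} + \frac{13271}{18634}\right) = 7 \cdot \frac{2216922}{568337} = \frac{2216922}{81191} \approx 27.305$)
$\frac{1}{E} - -25005 = \frac{1}{\frac{2216922}{81191}} - -25005 = \frac{81191}{2216922} + 25005 = \frac{55434215801}{2216922}$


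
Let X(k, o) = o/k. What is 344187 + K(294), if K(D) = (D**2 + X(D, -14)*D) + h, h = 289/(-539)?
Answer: 232097962/539 ≈ 4.3061e+5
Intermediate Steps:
h = -289/539 (h = 289*(-1/539) = -289/539 ≈ -0.53618)
K(D) = -7835/539 + D**2 (K(D) = (D**2 + (-14/D)*D) - 289/539 = (D**2 - 14) - 289/539 = (-14 + D**2) - 289/539 = -7835/539 + D**2)
344187 + K(294) = 344187 + (-7835/539 + 294**2) = 344187 + (-7835/539 + 86436) = 344187 + 46581169/539 = 232097962/539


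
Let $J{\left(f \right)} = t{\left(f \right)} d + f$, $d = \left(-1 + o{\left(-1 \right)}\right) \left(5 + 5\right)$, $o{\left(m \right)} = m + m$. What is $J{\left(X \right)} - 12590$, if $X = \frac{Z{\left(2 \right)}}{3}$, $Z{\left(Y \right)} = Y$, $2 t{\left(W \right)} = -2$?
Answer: $- \frac{37678}{3} \approx -12559.0$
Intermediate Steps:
$t{\left(W \right)} = -1$ ($t{\left(W \right)} = \frac{1}{2} \left(-2\right) = -1$)
$o{\left(m \right)} = 2 m$
$d = -30$ ($d = \left(-1 + 2 \left(-1\right)\right) \left(5 + 5\right) = \left(-1 - 2\right) 10 = \left(-3\right) 10 = -30$)
$X = \frac{2}{3} \approx 0.66667$
$J{\left(f \right)} = 30 + f$ ($J{\left(f \right)} = \left(-1\right) \left(-30\right) + f = 30 + f$)
$J{\left(X \right)} - 12590 = \left(30 + \frac{2}{3}\right) - 12590 = \frac{92}{3} - 12590 = - \frac{37678}{3}$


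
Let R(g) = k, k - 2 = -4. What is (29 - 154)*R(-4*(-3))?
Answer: 250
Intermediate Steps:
k = -2 (k = 2 - 4 = -2)
R(g) = -2
(29 - 154)*R(-4*(-3)) = (29 - 154)*(-2) = -125*(-2) = 250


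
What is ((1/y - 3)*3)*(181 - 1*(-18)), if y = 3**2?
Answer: -5174/3 ≈ -1724.7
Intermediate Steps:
y = 9
((1/y - 3)*3)*(181 - 1*(-18)) = ((1/9 - 3)*3)*(181 - 1*(-18)) = ((1/9 - 3)*3)*(181 + 18) = -26/9*3*199 = -26/3*199 = -5174/3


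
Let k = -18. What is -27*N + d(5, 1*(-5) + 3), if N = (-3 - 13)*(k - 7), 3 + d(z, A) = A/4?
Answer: -21607/2 ≈ -10804.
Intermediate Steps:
d(z, A) = -3 + A/4
N = 400 (N = (-3 - 13)*(-18 - 7) = -16*(-25) = 400)
-27*N + d(5, 1*(-5) + 3) = -27*400 + (-3 + (1*(-5) + 3)/4) = -10800 + (-3 + (-5 + 3)/4) = -10800 + (-3 + (¼)*(-2)) = -10800 + (-3 - ½) = -10800 - 7/2 = -21607/2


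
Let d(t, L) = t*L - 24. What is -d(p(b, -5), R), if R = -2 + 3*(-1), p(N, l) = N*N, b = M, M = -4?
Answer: 104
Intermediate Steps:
b = -4
p(N, l) = N**2
R = -5 (R = -2 - 3 = -5)
d(t, L) = -24 + L*t (d(t, L) = L*t - 24 = -24 + L*t)
-d(p(b, -5), R) = -(-24 - 5*(-4)**2) = -(-24 - 5*16) = -(-24 - 80) = -1*(-104) = 104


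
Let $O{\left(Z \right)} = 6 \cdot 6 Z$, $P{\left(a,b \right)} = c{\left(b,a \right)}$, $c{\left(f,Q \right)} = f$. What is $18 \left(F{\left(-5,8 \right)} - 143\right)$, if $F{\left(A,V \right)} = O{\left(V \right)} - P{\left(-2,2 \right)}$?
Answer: $2574$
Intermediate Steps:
$P{\left(a,b \right)} = b$
$O{\left(Z \right)} = 36 Z$
$F{\left(A,V \right)} = -2 + 36 V$ ($F{\left(A,V \right)} = 36 V - 2 = -2 + 36 V$)
$18 \left(F{\left(-5,8 \right)} - 143\right) = 18 \left(\left(-2 + 36 \cdot 8\right) - 143\right) = 18 \left(\left(-2 + 288\right) - 143\right) = 18 \left(286 - 143\right) = 18 \cdot 143 = 2574$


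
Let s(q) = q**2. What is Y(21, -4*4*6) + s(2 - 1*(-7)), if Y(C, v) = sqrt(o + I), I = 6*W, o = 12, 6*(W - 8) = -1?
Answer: 81 + sqrt(59) ≈ 88.681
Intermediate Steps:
W = 47/6 (W = 8 + (1/6)*(-1) = 8 - 1/6 = 47/6 ≈ 7.8333)
I = 47 (I = 6*(47/6) = 47)
Y(C, v) = sqrt(59) (Y(C, v) = sqrt(12 + 47) = sqrt(59))
Y(21, -4*4*6) + s(2 - 1*(-7)) = sqrt(59) + (2 - 1*(-7))**2 = sqrt(59) + (2 + 7)**2 = sqrt(59) + 9**2 = sqrt(59) + 81 = 81 + sqrt(59)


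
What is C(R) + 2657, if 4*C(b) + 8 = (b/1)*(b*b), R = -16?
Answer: 1631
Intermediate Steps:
C(b) = -2 + b³/4 (C(b) = -2 + ((b/1)*(b*b))/4 = -2 + ((b*1)*b²)/4 = -2 + (b*b²)/4 = -2 + b³/4)
C(R) + 2657 = (-2 + (¼)*(-16)³) + 2657 = (-2 + (¼)*(-4096)) + 2657 = (-2 - 1024) + 2657 = -1026 + 2657 = 1631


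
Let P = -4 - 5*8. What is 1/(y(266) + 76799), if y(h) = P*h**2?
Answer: -1/3036465 ≈ -3.2933e-7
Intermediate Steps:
P = -44 (P = -4 - 40 = -44)
y(h) = -44*h**2
1/(y(266) + 76799) = 1/(-44*266**2 + 76799) = 1/(-44*70756 + 76799) = 1/(-3113264 + 76799) = 1/(-3036465) = -1/3036465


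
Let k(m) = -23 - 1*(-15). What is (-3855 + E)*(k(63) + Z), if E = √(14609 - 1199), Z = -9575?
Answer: 36942465 - 28749*√1490 ≈ 3.5833e+7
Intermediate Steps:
k(m) = -8 (k(m) = -23 + 15 = -8)
E = 3*√1490 (E = √13410 = 3*√1490 ≈ 115.80)
(-3855 + E)*(k(63) + Z) = (-3855 + 3*√1490)*(-8 - 9575) = (-3855 + 3*√1490)*(-9583) = 36942465 - 28749*√1490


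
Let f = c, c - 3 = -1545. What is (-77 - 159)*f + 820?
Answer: 364732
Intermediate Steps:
c = -1542 (c = 3 - 1545 = -1542)
f = -1542
(-77 - 159)*f + 820 = (-77 - 159)*(-1542) + 820 = -236*(-1542) + 820 = 363912 + 820 = 364732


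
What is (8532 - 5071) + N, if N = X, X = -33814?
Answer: -30353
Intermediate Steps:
N = -33814
(8532 - 5071) + N = (8532 - 5071) - 33814 = 3461 - 33814 = -30353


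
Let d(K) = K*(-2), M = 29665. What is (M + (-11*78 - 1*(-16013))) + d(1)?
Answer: 44818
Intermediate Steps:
d(K) = -2*K
(M + (-11*78 - 1*(-16013))) + d(1) = (29665 + (-11*78 - 1*(-16013))) - 2*1 = (29665 + (-858 + 16013)) - 2 = (29665 + 15155) - 2 = 44820 - 2 = 44818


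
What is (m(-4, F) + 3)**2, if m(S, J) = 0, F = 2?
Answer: 9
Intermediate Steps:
(m(-4, F) + 3)**2 = (0 + 3)**2 = 3**2 = 9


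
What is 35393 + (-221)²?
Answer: 84234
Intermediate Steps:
35393 + (-221)² = 35393 + 48841 = 84234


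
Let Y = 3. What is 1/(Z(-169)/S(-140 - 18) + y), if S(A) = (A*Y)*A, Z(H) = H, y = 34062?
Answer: 74892/2550971135 ≈ 2.9358e-5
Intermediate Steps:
S(A) = 3*A**2 (S(A) = (A*3)*A = (3*A)*A = 3*A**2)
1/(Z(-169)/S(-140 - 18) + y) = 1/(-169*1/(3*(-140 - 18)**2) + 34062) = 1/(-169/(3*(-158)**2) + 34062) = 1/(-169/(3*24964) + 34062) = 1/(-169/74892 + 34062) = 1/(2550971135/74892) = 74892/2550971135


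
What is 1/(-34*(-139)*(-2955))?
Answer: -1/13965330 ≈ -7.1606e-8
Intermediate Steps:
1/(-34*(-139)*(-2955)) = -1/2955/4726 = (1/4726)*(-1/2955) = -1/13965330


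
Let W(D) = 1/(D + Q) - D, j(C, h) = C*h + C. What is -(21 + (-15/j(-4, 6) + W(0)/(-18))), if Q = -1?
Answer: -5441/252 ≈ -21.591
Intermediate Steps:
j(C, h) = C + C*h
W(D) = 1/(-1 + D) - D (W(D) = 1/(D - 1) - D = 1/(-1 + D) - D)
-(21 + (-15/j(-4, 6) + W(0)/(-18))) = -(21 + (-15*(-1/(4*(1 + 6))) + ((1 + 0 - 1*0²)/(-1 + 0))/(-18))) = -(21 + (-15/((-4*7)) + ((1 + 0 - 1*0)/(-1))*(-1/18))) = -(21 + (-15/(-28) - (1 + 0 + 0)*(-1/18))) = -(21 + (-15*(-1/28) - 1*1*(-1/18))) = -(21 + (15/28 - 1*(-1/18))) = -(21 + (15/28 + 1/18)) = -(21 + 149/252) = -1*5441/252 = -5441/252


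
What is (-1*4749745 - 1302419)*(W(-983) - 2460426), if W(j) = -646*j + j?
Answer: 11053617860124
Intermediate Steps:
W(j) = -645*j
(-1*4749745 - 1302419)*(W(-983) - 2460426) = (-1*4749745 - 1302419)*(-645*(-983) - 2460426) = (-4749745 - 1302419)*(634035 - 2460426) = -6052164*(-1826391) = 11053617860124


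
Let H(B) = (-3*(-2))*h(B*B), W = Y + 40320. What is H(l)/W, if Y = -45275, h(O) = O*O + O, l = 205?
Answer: -2119371180/991 ≈ -2.1386e+6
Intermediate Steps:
h(O) = O + O² (h(O) = O² + O = O + O²)
W = -4955 (W = -45275 + 40320 = -4955)
H(B) = 6*B²*(1 + B²) (H(B) = (-3*(-2))*((B*B)*(1 + B*B)) = 6*(B²*(1 + B²)) = 6*B²*(1 + B²))
H(l)/W = (6*205²*(1 + 205²))/(-4955) = (6*42025*(1 + 42025))*(-1/4955) = (6*42025*42026)*(-1/4955) = 10596855900*(-1/4955) = -2119371180/991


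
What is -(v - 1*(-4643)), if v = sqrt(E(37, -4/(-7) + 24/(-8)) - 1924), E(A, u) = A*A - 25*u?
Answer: -4643 - 2*I*sqrt(6055)/7 ≈ -4643.0 - 22.233*I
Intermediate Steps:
E(A, u) = A**2 - 25*u
v = 2*I*sqrt(6055)/7 (v = sqrt((37**2 - 25*(-4/(-7) + 24/(-8))) - 1924) = sqrt((1369 - 25*(-4*(-1/7) + 24*(-1/8))) - 1924) = sqrt((1369 - 25*(4/7 - 3)) - 1924) = sqrt((1369 - 25*(-17/7)) - 1924) = sqrt((1369 + 425/7) - 1924) = sqrt(10008/7 - 1924) = sqrt(-3460/7) = 2*I*sqrt(6055)/7 ≈ 22.233*I)
-(v - 1*(-4643)) = -(2*I*sqrt(6055)/7 - 1*(-4643)) = -(2*I*sqrt(6055)/7 + 4643) = -(4643 + 2*I*sqrt(6055)/7) = -4643 - 2*I*sqrt(6055)/7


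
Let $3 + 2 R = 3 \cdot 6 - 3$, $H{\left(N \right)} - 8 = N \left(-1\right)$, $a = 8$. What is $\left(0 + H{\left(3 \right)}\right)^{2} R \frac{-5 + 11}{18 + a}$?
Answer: $\frac{450}{13} \approx 34.615$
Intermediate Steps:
$H{\left(N \right)} = 8 - N$ ($H{\left(N \right)} = 8 + N \left(-1\right) = 8 - N$)
$R = 6$ ($R = - \frac{3}{2} + \frac{3 \cdot 6 - 3}{2} = - \frac{3}{2} + \frac{18 - 3}{2} = - \frac{3}{2} + \frac{1}{2} \cdot 15 = - \frac{3}{2} + \frac{15}{2} = 6$)
$\left(0 + H{\left(3 \right)}\right)^{2} R \frac{-5 + 11}{18 + a} = \left(0 + \left(8 - 3\right)\right)^{2} \cdot 6 \frac{-5 + 11}{18 + 8} = \left(0 + \left(8 - 3\right)\right)^{2} \cdot 6 \cdot \frac{6}{26} = \left(0 + 5\right)^{2} \cdot 6 \cdot 6 \cdot \frac{1}{26} = 5^{2} \cdot 6 \cdot \frac{3}{13} = 25 \cdot 6 \cdot \frac{3}{13} = 150 \cdot \frac{3}{13} = \frac{450}{13}$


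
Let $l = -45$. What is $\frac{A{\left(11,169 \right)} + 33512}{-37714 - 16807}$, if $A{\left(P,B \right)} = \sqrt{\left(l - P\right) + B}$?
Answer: $- \frac{33512}{54521} - \frac{\sqrt{113}}{54521} \approx -0.61486$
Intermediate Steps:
$A{\left(P,B \right)} = \sqrt{-45 + B - P}$ ($A{\left(P,B \right)} = \sqrt{\left(-45 - P\right) + B} = \sqrt{-45 + B - P}$)
$\frac{A{\left(11,169 \right)} + 33512}{-37714 - 16807} = \frac{\sqrt{-45 + 169 - 11} + 33512}{-37714 - 16807} = \frac{\sqrt{-45 + 169 - 11} + 33512}{-54521} = \left(\sqrt{113} + 33512\right) \left(- \frac{1}{54521}\right) = \left(33512 + \sqrt{113}\right) \left(- \frac{1}{54521}\right) = - \frac{33512}{54521} - \frac{\sqrt{113}}{54521}$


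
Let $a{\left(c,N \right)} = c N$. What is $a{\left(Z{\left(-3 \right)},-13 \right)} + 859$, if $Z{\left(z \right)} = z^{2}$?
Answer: $742$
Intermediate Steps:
$a{\left(c,N \right)} = N c$
$a{\left(Z{\left(-3 \right)},-13 \right)} + 859 = - 13 \left(-3\right)^{2} + 859 = \left(-13\right) 9 + 859 = -117 + 859 = 742$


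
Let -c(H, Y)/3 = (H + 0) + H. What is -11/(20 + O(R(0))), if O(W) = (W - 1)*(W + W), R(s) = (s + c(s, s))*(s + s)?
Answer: -11/20 ≈ -0.55000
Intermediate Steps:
c(H, Y) = -6*H (c(H, Y) = -3*((H + 0) + H) = -3*(H + H) = -6*H)
R(s) = -10*s**2 (R(s) = (s - 6*s)*(s + s) = (-5*s)*(2*s) = -10*s**2)
O(W) = 2*W*(-1 + W) (O(W) = (-1 + W)*(2*W) = 2*W*(-1 + W))
-11/(20 + O(R(0))) = -11/(20 + 2*(-10*0**2)*(-1 - 10*0**2)) = -11/(20 + 2*(-10*0)*(-1 - 10*0)) = -11/(20 + 2*0*(-1 + 0)) = -11/(20 + 2*0*(-1)) = -11/(20 + 0) = -11/20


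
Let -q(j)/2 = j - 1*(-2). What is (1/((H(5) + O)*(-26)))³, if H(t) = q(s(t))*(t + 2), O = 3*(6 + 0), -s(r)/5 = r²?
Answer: -1/92590789824000 ≈ -1.0800e-14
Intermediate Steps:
s(r) = -5*r²
q(j) = -4 - 2*j (q(j) = -2*(j - 1*(-2)) = -2*(j + 2) = -2*(2 + j) = -4 - 2*j)
O = 18 (O = 3*6 = 18)
H(t) = (-4 + 10*t²)*(2 + t) (H(t) = (-4 - (-10)*t²)*(t + 2) = (-4 + 10*t²)*(2 + t))
(1/((H(5) + O)*(-26)))³ = (1/((2*(-2 + 5*5²)*(2 + 5) + 18)*(-26)))³ = (-1/26/(2*(-2 + 5*25)*7 + 18))³ = (-1/26/(2*(-2 + 125)*7 + 18))³ = (-1/26/(2*123*7 + 18))³ = (-1/26/(1722 + 18))³ = (-1/26/1740)³ = ((1/1740)*(-1/26))³ = (-1/45240)³ = -1/92590789824000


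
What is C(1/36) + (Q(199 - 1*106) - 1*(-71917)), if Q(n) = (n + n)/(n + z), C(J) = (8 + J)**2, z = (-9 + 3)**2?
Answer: 4011462331/55728 ≈ 71983.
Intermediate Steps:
z = 36 (z = (-6)**2 = 36)
Q(n) = 2*n/(36 + n) (Q(n) = (n + n)/(n + 36) = (2*n)/(36 + n) = 2*n/(36 + n))
C(1/36) + (Q(199 - 1*106) - 1*(-71917)) = (8 + 1/36)**2 + (2*(199 - 1*106)/(36 + (199 - 1*106)) - 1*(-71917)) = (8 + 1/36)**2 + (2*(199 - 106)/(36 + (199 - 106)) + 71917) = (289/36)**2 + (2*93/(36 + 93) + 71917) = 83521/1296 + (2*93/129 + 71917) = 83521/1296 + (2*93*(1/129) + 71917) = 83521/1296 + (62/43 + 71917) = 83521/1296 + 3092493/43 = 4011462331/55728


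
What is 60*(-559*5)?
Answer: -167700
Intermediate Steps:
60*(-559*5) = 60*(-2795) = -167700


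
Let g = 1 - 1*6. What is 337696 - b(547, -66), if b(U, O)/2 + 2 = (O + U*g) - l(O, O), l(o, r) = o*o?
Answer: 352014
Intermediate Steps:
l(o, r) = o**2
g = -5 (g = 1 - 6 = -5)
b(U, O) = -4 - 10*U - 2*O**2 + 2*O (b(U, O) = -4 + 2*((O + U*(-5)) - O**2) = -4 + 2*((O - 5*U) - O**2) = -4 + 2*(O - O**2 - 5*U) = -4 + (-10*U - 2*O**2 + 2*O) = -4 - 10*U - 2*O**2 + 2*O)
337696 - b(547, -66) = 337696 - (-4 - 10*547 - 2*(-66)**2 + 2*(-66)) = 337696 - (-4 - 5470 - 2*4356 - 132) = 337696 - (-4 - 5470 - 8712 - 132) = 337696 - 1*(-14318) = 337696 + 14318 = 352014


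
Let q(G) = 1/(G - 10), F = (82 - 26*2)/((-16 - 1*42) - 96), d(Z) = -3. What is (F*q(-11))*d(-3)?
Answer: -15/539 ≈ -0.027829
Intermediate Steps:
F = -15/77 (F = (82 - 52)/((-16 - 42) - 96) = 30/(-58 - 96) = 30/(-154) = 30*(-1/154) = -15/77 ≈ -0.19481)
q(G) = 1/(-10 + G)
(F*q(-11))*d(-3) = -15/(77*(-10 - 11))*(-3) = -15/77/(-21)*(-3) = -15/77*(-1/21)*(-3) = (5/539)*(-3) = -15/539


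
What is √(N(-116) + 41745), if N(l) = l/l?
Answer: √41746 ≈ 204.32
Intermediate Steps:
N(l) = 1
√(N(-116) + 41745) = √(1 + 41745) = √41746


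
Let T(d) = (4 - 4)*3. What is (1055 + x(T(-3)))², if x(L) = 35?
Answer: 1188100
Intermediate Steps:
T(d) = 0 (T(d) = 0*3 = 0)
(1055 + x(T(-3)))² = (1055 + 35)² = 1090² = 1188100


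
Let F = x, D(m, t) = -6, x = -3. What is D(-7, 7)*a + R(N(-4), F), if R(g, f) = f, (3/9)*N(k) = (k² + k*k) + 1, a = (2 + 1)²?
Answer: -57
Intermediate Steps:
F = -3
a = 9 (a = 3² = 9)
N(k) = 3 + 6*k² (N(k) = 3*((k² + k*k) + 1) = 3*((k² + k²) + 1) = 3*(2*k² + 1) = 3*(1 + 2*k²) = 3 + 6*k²)
D(-7, 7)*a + R(N(-4), F) = -6*9 - 3 = -54 - 3 = -57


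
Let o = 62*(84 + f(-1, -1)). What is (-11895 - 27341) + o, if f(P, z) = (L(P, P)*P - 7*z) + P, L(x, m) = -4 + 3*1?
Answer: -33594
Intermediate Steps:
L(x, m) = -1 (L(x, m) = -4 + 3 = -1)
f(P, z) = -7*z (f(P, z) = (-P - 7*z) + P = -7*z)
o = 5642 (o = 62*(84 - 7*(-1)) = 62*(84 + 7) = 62*91 = 5642)
(-11895 - 27341) + o = (-11895 - 27341) + 5642 = -39236 + 5642 = -33594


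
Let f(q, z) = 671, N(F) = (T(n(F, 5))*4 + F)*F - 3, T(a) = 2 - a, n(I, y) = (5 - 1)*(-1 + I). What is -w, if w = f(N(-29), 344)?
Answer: -671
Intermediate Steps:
n(I, y) = -4 + 4*I (n(I, y) = 4*(-1 + I) = -4 + 4*I)
N(F) = -3 + F*(24 - 15*F) (N(F) = ((2 - (-4 + 4*F))*4 + F)*F - 3 = ((2 + (4 - 4*F))*4 + F)*F - 3 = ((6 - 4*F)*4 + F)*F - 3 = ((24 - 16*F) + F)*F - 3 = (24 - 15*F)*F - 3 = F*(24 - 15*F) - 3 = -3 + F*(24 - 15*F))
w = 671
-w = -1*671 = -671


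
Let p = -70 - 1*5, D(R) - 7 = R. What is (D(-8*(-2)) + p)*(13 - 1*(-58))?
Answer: -3692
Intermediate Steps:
D(R) = 7 + R
p = -75 (p = -70 - 5 = -75)
(D(-8*(-2)) + p)*(13 - 1*(-58)) = ((7 - 8*(-2)) - 75)*(13 - 1*(-58)) = ((7 + 16) - 75)*(13 + 58) = (23 - 75)*71 = -52*71 = -3692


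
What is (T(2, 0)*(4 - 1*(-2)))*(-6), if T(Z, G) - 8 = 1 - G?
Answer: -324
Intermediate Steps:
T(Z, G) = 9 - G (T(Z, G) = 8 + (1 - G) = 9 - G)
(T(2, 0)*(4 - 1*(-2)))*(-6) = ((9 - 1*0)*(4 - 1*(-2)))*(-6) = ((9 + 0)*(4 + 2))*(-6) = (9*6)*(-6) = 54*(-6) = -324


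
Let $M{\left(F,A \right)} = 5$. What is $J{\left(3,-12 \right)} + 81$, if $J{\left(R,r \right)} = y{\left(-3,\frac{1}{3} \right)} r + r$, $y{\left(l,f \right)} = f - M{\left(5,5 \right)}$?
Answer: $125$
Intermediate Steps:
$y{\left(l,f \right)} = -5 + f$ ($y{\left(l,f \right)} = f - 5 = -5 + f$)
$J{\left(R,r \right)} = - \frac{11 r}{3}$ ($J{\left(R,r \right)} = \left(-5 + \frac{1}{3}\right) r + r = - \frac{14 r}{3} + r = - \frac{11 r}{3}$)
$J{\left(3,-12 \right)} + 81 = \left(- \frac{11}{3}\right) \left(-12\right) + 81 = 44 + 81 = 125$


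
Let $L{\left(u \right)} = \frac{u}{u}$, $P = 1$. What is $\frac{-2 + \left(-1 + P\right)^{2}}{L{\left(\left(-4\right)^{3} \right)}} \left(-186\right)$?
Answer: $372$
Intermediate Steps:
$L{\left(u \right)} = 1$
$\frac{-2 + \left(-1 + P\right)^{2}}{L{\left(\left(-4\right)^{3} \right)}} \left(-186\right) = \frac{-2 + \left(-1 + 1\right)^{2}}{1} \left(-186\right) = \left(-2 + 0^{2}\right) 1 \left(-186\right) = \left(-2 + 0\right) 1 \left(-186\right) = \left(-2\right) 1 \left(-186\right) = \left(-2\right) \left(-186\right) = 372$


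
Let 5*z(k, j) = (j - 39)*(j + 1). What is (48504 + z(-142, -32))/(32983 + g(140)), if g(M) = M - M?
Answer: 244721/164915 ≈ 1.4839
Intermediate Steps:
g(M) = 0
z(k, j) = (1 + j)*(-39 + j)/5 (z(k, j) = ((j - 39)*(j + 1))/5 = ((-39 + j)*(1 + j))/5 = ((1 + j)*(-39 + j))/5 = (1 + j)*(-39 + j)/5)
(48504 + z(-142, -32))/(32983 + g(140)) = (48504 + (-39/5 - 38/5*(-32) + (1/5)*(-32)**2))/(32983 + 0) = (48504 + (-39/5 + 1216/5 + (1/5)*1024))/32983 = (48504 + (-39/5 + 1216/5 + 1024/5))*(1/32983) = (48504 + 2201/5)*(1/32983) = (244721/5)*(1/32983) = 244721/164915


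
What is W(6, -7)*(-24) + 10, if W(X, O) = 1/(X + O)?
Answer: 34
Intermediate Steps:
W(X, O) = 1/(O + X)
W(6, -7)*(-24) + 10 = -24/(-7 + 6) + 10 = -24/(-1) + 10 = -1*(-24) + 10 = 24 + 10 = 34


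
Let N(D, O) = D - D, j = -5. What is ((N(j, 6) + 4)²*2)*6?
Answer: 192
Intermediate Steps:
N(D, O) = 0
((N(j, 6) + 4)²*2)*6 = ((0 + 4)²*2)*6 = (4²*2)*6 = (16*2)*6 = 32*6 = 192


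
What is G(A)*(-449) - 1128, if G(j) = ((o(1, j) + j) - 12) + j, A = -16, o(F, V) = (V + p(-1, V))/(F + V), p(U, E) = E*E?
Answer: 25812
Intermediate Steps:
p(U, E) = E²
o(F, V) = (V + V²)/(F + V)
G(j) = -12 + 3*j (G(j) = ((j*(1 + j)/(1 + j) + j) - 12) + j = ((j + j) - 12) + j = (2*j - 12) + j = (-12 + 2*j) + j = -12 + 3*j)
G(A)*(-449) - 1128 = (-12 + 3*(-16))*(-449) - 1128 = (-12 - 48)*(-449) - 1128 = -60*(-449) - 1128 = 26940 - 1128 = 25812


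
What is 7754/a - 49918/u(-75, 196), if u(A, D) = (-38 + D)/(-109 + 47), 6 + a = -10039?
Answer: 15543603044/793555 ≈ 19587.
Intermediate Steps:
a = -10045 (a = -6 - 10039 = -10045)
u(A, D) = 19/31 - D/62 (u(A, D) = (-38 + D)/(-62) = (-38 + D)*(-1/62) = 19/31 - D/62)
7754/a - 49918/u(-75, 196) = 7754/(-10045) - 49918/(19/31 - 1/62*196) = 7754*(-1/10045) - 49918/(19/31 - 98/31) = -7754/10045 - 49918/(-79/31) = -7754/10045 - 49918*(-31/79) = -7754/10045 + 1547458/79 = 15543603044/793555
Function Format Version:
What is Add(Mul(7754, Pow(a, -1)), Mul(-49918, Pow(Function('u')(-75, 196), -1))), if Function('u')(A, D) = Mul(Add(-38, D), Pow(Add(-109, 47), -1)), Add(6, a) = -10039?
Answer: Rational(15543603044, 793555) ≈ 19587.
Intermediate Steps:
a = -10045 (a = Add(-6, -10039) = -10045)
Function('u')(A, D) = Add(Rational(19, 31), Mul(Rational(-1, 62), D)) (Function('u')(A, D) = Mul(Add(-38, D), Pow(-62, -1)) = Mul(Add(-38, D), Rational(-1, 62)) = Add(Rational(19, 31), Mul(Rational(-1, 62), D)))
Add(Mul(7754, Pow(a, -1)), Mul(-49918, Pow(Function('u')(-75, 196), -1))) = Add(Mul(7754, Pow(-10045, -1)), Mul(-49918, Pow(Add(Rational(19, 31), Mul(Rational(-1, 62), 196)), -1))) = Add(Mul(7754, Rational(-1, 10045)), Mul(-49918, Pow(Add(Rational(19, 31), Rational(-98, 31)), -1))) = Add(Rational(-7754, 10045), Mul(-49918, Pow(Rational(-79, 31), -1))) = Add(Rational(-7754, 10045), Mul(-49918, Rational(-31, 79))) = Add(Rational(-7754, 10045), Rational(1547458, 79)) = Rational(15543603044, 793555)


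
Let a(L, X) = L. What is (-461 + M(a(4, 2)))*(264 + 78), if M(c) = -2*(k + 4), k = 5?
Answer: -163818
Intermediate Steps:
M(c) = -18 (M(c) = -2*(5 + 4) = -2*9 = -18)
(-461 + M(a(4, 2)))*(264 + 78) = (-461 - 18)*(264 + 78) = -479*342 = -163818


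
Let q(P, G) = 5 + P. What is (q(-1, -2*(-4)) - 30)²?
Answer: 676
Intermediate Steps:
(q(-1, -2*(-4)) - 30)² = ((5 - 1) - 30)² = (4 - 30)² = (-26)² = 676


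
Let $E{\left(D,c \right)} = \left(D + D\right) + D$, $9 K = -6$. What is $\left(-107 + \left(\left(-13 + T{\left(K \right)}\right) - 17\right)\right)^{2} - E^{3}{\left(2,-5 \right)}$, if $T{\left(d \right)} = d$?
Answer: $\frac{168625}{9} \approx 18736.0$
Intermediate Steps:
$K = - \frac{2}{3}$ ($K = \frac{1}{9} \left(-6\right) = - \frac{2}{3} \approx -0.66667$)
$E{\left(D,c \right)} = 3 D$ ($E{\left(D,c \right)} = 2 D + D = 3 D$)
$\left(-107 + \left(\left(-13 + T{\left(K \right)}\right) - 17\right)\right)^{2} - E^{3}{\left(2,-5 \right)} = \left(-107 - \frac{92}{3}\right)^{2} - \left(3 \cdot 2\right)^{3} = \left(-107 - \frac{92}{3}\right)^{2} - 6^{3} = \left(-107 - \frac{92}{3}\right)^{2} - 216 = \left(- \frac{413}{3}\right)^{2} - 216 = \frac{170569}{9} - 216 = \frac{168625}{9}$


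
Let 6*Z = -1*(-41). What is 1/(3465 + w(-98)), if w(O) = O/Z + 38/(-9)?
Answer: 369/1271735 ≈ 0.00029015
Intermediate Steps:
Z = 41/6 (Z = (-1*(-41))/6 = (⅙)*41 = 41/6 ≈ 6.8333)
w(O) = -38/9 + 6*O/41 (w(O) = O/(41/6) + 38/(-9) = O*(6/41) + 38*(-⅑) = 6*O/41 - 38/9 = -38/9 + 6*O/41)
1/(3465 + w(-98)) = 1/(3465 + (-38/9 + (6/41)*(-98))) = 1/(3465 + (-38/9 - 588/41)) = 1/(3465 - 6850/369) = 1/(1271735/369) = 369/1271735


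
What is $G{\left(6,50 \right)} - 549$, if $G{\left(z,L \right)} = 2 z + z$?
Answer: $-531$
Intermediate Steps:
$G{\left(z,L \right)} = 3 z$
$G{\left(6,50 \right)} - 549 = 3 \cdot 6 - 549 = 18 - 549 = -531$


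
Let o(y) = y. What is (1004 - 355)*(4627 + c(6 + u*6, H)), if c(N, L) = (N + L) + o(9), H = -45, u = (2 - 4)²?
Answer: 2999029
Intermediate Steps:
u = 4 (u = (-2)² = 4)
c(N, L) = 9 + L + N (c(N, L) = (N + L) + 9 = (L + N) + 9 = 9 + L + N)
(1004 - 355)*(4627 + c(6 + u*6, H)) = (1004 - 355)*(4627 + (9 - 45 + (6 + 4*6))) = 649*(4627 + (9 - 45 + (6 + 24))) = 649*(4627 + (9 - 45 + 30)) = 649*(4627 - 6) = 649*4621 = 2999029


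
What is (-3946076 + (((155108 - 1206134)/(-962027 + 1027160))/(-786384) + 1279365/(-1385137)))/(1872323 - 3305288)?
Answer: 46659789767421398083397/16943877916799686851960 ≈ 2.7538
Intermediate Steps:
(-3946076 + (((155108 - 1206134)/(-962027 + 1027160))/(-786384) + 1279365/(-1385137)))/(1872323 - 3305288) = (-3946076 + (-1051026/65133*(-1/786384) + 1279365*(-1/1385137)))/(-1432965) = (-3946076 + (-1051026*1/65133*(-1/786384) - 1279365/1385137))*(-1/1432965) = (-3946076 + (-350342/21711*(-1/786384) - 1279365/1385137))*(-1/1432965) = (-3946076 + (175171/8536591512 - 1279365/1385137))*(-1/1432965) = (-3946076 - 10921173763916453/11824348757157144)*(-1/1432965) = -46659789767421398083397/11824348757157144*(-1/1432965) = 46659789767421398083397/16943877916799686851960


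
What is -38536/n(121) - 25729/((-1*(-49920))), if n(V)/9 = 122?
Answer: -325327927/9135360 ≈ -35.612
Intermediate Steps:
n(V) = 1098 (n(V) = 9*122 = 1098)
-38536/n(121) - 25729/((-1*(-49920))) = -38536/1098 - 25729/((-1*(-49920))) = -38536*1/1098 - 25729/49920 = -19268/549 - 25729*1/49920 = -19268/549 - 25729/49920 = -325327927/9135360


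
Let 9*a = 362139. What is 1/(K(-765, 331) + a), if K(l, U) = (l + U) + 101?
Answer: 3/119714 ≈ 2.5060e-5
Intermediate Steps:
a = 120713/3 (a = (⅑)*362139 = 120713/3 ≈ 40238.)
K(l, U) = 101 + U + l (K(l, U) = (U + l) + 101 = 101 + U + l)
1/(K(-765, 331) + a) = 1/((101 + 331 - 765) + 120713/3) = 1/(-333 + 120713/3) = 1/(119714/3) = 3/119714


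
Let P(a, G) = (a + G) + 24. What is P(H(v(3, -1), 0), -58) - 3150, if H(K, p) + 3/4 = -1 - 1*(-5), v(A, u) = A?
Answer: -12723/4 ≈ -3180.8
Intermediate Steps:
H(K, p) = 13/4 (H(K, p) = -¾ + (-1 - 1*(-5)) = -¾ + (-1 + 5) = -¾ + 4 = 13/4)
P(a, G) = 24 + G + a (P(a, G) = (G + a) + 24 = 24 + G + a)
P(H(v(3, -1), 0), -58) - 3150 = (24 - 58 + 13/4) - 3150 = -123/4 - 3150 = -12723/4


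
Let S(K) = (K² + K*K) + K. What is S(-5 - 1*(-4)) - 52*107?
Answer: -5563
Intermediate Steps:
S(K) = K + 2*K² (S(K) = (K² + K²) + K = 2*K² + K = K + 2*K²)
S(-5 - 1*(-4)) - 52*107 = (-5 - 1*(-4))*(1 + 2*(-5 - 1*(-4))) - 52*107 = (-5 + 4)*(1 + 2*(-5 + 4)) - 5564 = -(1 + 2*(-1)) - 5564 = -(1 - 2) - 5564 = -1*(-1) - 5564 = 1 - 5564 = -5563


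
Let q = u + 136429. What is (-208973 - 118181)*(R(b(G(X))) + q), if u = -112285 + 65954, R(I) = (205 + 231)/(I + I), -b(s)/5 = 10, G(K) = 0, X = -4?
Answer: -736862367514/25 ≈ -2.9474e+10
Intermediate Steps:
b(s) = -50 (b(s) = -5*10 = -50)
R(I) = 218/I (R(I) = 436/((2*I)) = 436*(1/(2*I)) = 218/I)
u = -46331
q = 90098 (q = -46331 + 136429 = 90098)
(-208973 - 118181)*(R(b(G(X))) + q) = (-208973 - 118181)*(218/(-50) + 90098) = -327154*(218*(-1/50) + 90098) = -327154*(-109/25 + 90098) = -327154*2252341/25 = -736862367514/25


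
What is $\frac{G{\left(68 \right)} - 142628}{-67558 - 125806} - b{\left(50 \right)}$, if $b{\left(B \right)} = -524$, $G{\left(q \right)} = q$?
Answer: $\frac{25366324}{48341} \approx 524.74$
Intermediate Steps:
$\frac{G{\left(68 \right)} - 142628}{-67558 - 125806} - b{\left(50 \right)} = \frac{68 - 142628}{-67558 - 125806} - -524 = - \frac{142560}{-67558 - 125806} + 524 = - \frac{142560}{-193364} + 524 = \left(-142560\right) \left(- \frac{1}{193364}\right) + 524 = \frac{35640}{48341} + 524 = \frac{25366324}{48341}$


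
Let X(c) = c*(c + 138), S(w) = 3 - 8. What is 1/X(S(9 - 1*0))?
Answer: -1/665 ≈ -0.0015038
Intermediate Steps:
S(w) = -5
X(c) = c*(138 + c)
1/X(S(9 - 1*0)) = 1/(-5*(138 - 5)) = 1/(-5*133) = 1/(-665) = -1/665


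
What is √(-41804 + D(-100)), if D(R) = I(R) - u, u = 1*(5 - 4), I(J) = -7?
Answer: 2*I*√10453 ≈ 204.48*I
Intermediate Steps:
u = 1 (u = 1*1 = 1)
D(R) = -8 (D(R) = -7 - 1*1 = -7 - 1 = -8)
√(-41804 + D(-100)) = √(-41804 - 8) = √(-41812) = 2*I*√10453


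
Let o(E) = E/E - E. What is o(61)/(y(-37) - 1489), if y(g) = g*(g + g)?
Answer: -60/1249 ≈ -0.048038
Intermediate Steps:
o(E) = 1 - E
y(g) = 2*g² (y(g) = g*(2*g) = 2*g²)
o(61)/(y(-37) - 1489) = (1 - 1*61)/(2*(-37)² - 1489) = (1 - 61)/(2*1369 - 1489) = -60/(2738 - 1489) = -60/1249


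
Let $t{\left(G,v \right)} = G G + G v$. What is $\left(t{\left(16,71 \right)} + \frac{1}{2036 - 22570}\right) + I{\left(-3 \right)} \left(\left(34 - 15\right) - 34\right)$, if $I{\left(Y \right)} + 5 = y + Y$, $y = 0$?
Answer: $\frac{31047407}{20534} \approx 1512.0$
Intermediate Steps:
$I{\left(Y \right)} = -5 + Y$ ($I{\left(Y \right)} = -5 + \left(0 + Y\right) = -5 + Y$)
$t{\left(G,v \right)} = G^{2} + G v$
$\left(t{\left(16,71 \right)} + \frac{1}{2036 - 22570}\right) + I{\left(-3 \right)} \left(\left(34 - 15\right) - 34\right) = \left(16 \left(16 + 71\right) + \frac{1}{2036 - 22570}\right) + \left(-5 - 3\right) \left(\left(34 - 15\right) - 34\right) = \left(16 \cdot 87 + \frac{1}{-20534}\right) - 8 \left(19 - 34\right) = \left(1392 - \frac{1}{20534}\right) - -120 = \frac{28583327}{20534} + 120 = \frac{31047407}{20534}$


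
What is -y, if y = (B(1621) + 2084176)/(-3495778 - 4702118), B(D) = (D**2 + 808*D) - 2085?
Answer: 501625/683158 ≈ 0.73427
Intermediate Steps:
B(D) = -2085 + D**2 + 808*D
y = -501625/683158 (y = ((-2085 + 1621**2 + 808*1621) + 2084176)/(-3495778 - 4702118) = ((-2085 + 2627641 + 1309768) + 2084176)/(-8197896) = (3935324 + 2084176)*(-1/8197896) = 6019500*(-1/8197896) = -501625/683158 ≈ -0.73427)
-y = -1*(-501625/683158) = 501625/683158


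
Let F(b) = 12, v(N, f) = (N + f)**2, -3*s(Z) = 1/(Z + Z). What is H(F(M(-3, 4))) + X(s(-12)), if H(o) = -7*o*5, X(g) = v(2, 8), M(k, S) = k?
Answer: -320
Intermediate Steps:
s(Z) = -1/(6*Z) (s(Z) = -1/(3*(Z + Z)) = -1/(2*Z)/3 = -1/(6*Z))
X(g) = 100 (X(g) = (2 + 8)**2 = 10**2 = 100)
H(o) = -35*o
H(F(M(-3, 4))) + X(s(-12)) = -35*12 + 100 = -420 + 100 = -320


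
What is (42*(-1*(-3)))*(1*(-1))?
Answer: -126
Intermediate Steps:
(42*(-1*(-3)))*(1*(-1)) = (42*3)*(-1) = 126*(-1) = -126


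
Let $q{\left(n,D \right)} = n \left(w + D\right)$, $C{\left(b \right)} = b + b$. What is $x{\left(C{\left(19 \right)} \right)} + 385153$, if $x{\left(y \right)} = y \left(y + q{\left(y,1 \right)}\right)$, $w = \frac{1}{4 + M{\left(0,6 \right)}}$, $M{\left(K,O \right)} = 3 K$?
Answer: $388402$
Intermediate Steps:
$w = \frac{1}{4}$ ($w = \frac{1}{4 + 3 \cdot 0} = \frac{1}{4 + 0} = \frac{1}{4} \approx 0.25$)
$C{\left(b \right)} = 2 b$
$q{\left(n,D \right)} = n \left(\frac{1}{4} + D\right)$
$x{\left(y \right)} = \frac{9 y^{2}}{4}$ ($x{\left(y \right)} = y \left(y + y \left(\frac{1}{4} + 1\right)\right) = y \left(y + y \frac{5}{4}\right) = y \left(y + \frac{5 y}{4}\right) = y \frac{9 y}{4} = \frac{9 y^{2}}{4}$)
$x{\left(C{\left(19 \right)} \right)} + 385153 = \frac{9 \left(2 \cdot 19\right)^{2}}{4} + 385153 = \frac{9 \cdot 38^{2}}{4} + 385153 = \frac{9}{4} \cdot 1444 + 385153 = 3249 + 385153 = 388402$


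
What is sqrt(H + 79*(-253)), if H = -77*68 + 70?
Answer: I*sqrt(25153) ≈ 158.6*I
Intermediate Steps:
H = -5166 (H = -5236 + 70 = -5166)
sqrt(H + 79*(-253)) = sqrt(-5166 + 79*(-253)) = sqrt(-5166 - 19987) = sqrt(-25153) = I*sqrt(25153)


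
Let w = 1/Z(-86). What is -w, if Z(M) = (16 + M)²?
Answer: -1/4900 ≈ -0.00020408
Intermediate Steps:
w = 1/4900 (w = 1/((16 - 86)²) = 1/((-70)²) = 1/4900 ≈ 0.00020408)
-w = -1*1/4900 = -1/4900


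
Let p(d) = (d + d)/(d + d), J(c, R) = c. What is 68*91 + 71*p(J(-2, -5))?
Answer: 6259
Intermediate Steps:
p(d) = 1 (p(d) = (2*d)/((2*d)) = (2*d)*(1/(2*d)) = 1)
68*91 + 71*p(J(-2, -5)) = 68*91 + 71*1 = 6188 + 71 = 6259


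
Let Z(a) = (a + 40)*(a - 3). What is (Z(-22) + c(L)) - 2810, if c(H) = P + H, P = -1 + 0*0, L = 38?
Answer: -3223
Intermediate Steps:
P = -1 (P = -1 + 0 = -1)
c(H) = -1 + H
Z(a) = (-3 + a)*(40 + a) (Z(a) = (40 + a)*(-3 + a) = (-3 + a)*(40 + a))
(Z(-22) + c(L)) - 2810 = ((-120 + (-22)² + 37*(-22)) + (-1 + 38)) - 2810 = ((-120 + 484 - 814) + 37) - 2810 = (-450 + 37) - 2810 = -413 - 2810 = -3223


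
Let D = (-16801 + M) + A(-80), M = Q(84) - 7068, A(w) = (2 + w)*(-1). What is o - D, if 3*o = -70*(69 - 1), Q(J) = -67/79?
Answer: 5262628/237 ≈ 22205.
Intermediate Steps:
Q(J) = -67/79 (Q(J) = -67*1/79 = -67/79)
o = -4760/3 (o = (-70*(69 - 1))/3 = (-70*68)/3 = (⅓)*(-4760) = -4760/3 ≈ -1586.7)
A(w) = -2 - w
M = -558439/79 (M = -67/79 - 7068 = -558439/79 ≈ -7068.8)
D = -1879556/79 (D = (-16801 - 558439/79) + (-2 - 1*(-80)) = -1885718/79 + (-2 + 80) = -1885718/79 + 78 = -1879556/79 ≈ -23792.)
o - D = -4760/3 - 1*(-1879556/79) = -4760/3 + 1879556/79 = 5262628/237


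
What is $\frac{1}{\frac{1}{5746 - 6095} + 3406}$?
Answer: $\frac{349}{1188693} \approx 0.0002936$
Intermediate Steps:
$\frac{1}{\frac{1}{5746 - 6095} + 3406} = \frac{1}{\frac{1}{-349} + 3406} = \frac{1}{- \frac{1}{349} + 3406} = \frac{1}{\frac{1188693}{349}} = \frac{349}{1188693}$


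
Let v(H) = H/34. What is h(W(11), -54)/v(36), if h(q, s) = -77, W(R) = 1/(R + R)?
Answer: -1309/18 ≈ -72.722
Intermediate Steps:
W(R) = 1/(2*R)
v(H) = H/34 (v(H) = H*(1/34) = H/34)
h(W(11), -54)/v(36) = -77/((1/34)*36) = -77/18/17 = -77*17/18 = -1309/18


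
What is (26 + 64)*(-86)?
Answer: -7740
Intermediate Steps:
(26 + 64)*(-86) = 90*(-86) = -7740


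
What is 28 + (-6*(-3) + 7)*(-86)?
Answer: -2122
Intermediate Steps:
28 + (-6*(-3) + 7)*(-86) = 28 + (18 + 7)*(-86) = 28 + 25*(-86) = 28 - 2150 = -2122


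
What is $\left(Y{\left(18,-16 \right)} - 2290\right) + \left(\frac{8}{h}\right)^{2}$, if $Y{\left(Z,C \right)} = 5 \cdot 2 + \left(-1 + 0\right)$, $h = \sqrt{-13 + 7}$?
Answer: $- \frac{6875}{3} \approx -2291.7$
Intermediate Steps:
$h = i \sqrt{6}$ ($h = \sqrt{-6} = i \sqrt{6} \approx 2.4495 i$)
$Y{\left(Z,C \right)} = 9$ ($Y{\left(Z,C \right)} = 10 - 1 = 9$)
$\left(Y{\left(18,-16 \right)} - 2290\right) + \left(\frac{8}{h}\right)^{2} = \left(9 - 2290\right) + \left(\frac{8}{i \sqrt{6}}\right)^{2} = -2281 + \left(8 \left(- \frac{i \sqrt{6}}{6}\right)\right)^{2} = -2281 + \left(- \frac{4 i \sqrt{6}}{3}\right)^{2} = -2281 - \frac{32}{3} = - \frac{6875}{3}$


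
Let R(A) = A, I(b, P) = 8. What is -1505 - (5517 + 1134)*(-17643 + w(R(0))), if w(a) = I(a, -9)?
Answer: 117288880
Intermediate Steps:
w(a) = 8
-1505 - (5517 + 1134)*(-17643 + w(R(0))) = -1505 - (5517 + 1134)*(-17643 + 8) = -1505 - 6651*(-17635) = -1505 - 1*(-117290385) = -1505 + 117290385 = 117288880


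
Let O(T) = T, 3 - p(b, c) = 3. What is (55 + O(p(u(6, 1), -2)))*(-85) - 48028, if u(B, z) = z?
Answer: -52703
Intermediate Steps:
p(b, c) = 0 (p(b, c) = 3 - 1*3 = 3 - 3 = 0)
(55 + O(p(u(6, 1), -2)))*(-85) - 48028 = (55 + 0)*(-85) - 48028 = 55*(-85) - 48028 = -4675 - 48028 = -52703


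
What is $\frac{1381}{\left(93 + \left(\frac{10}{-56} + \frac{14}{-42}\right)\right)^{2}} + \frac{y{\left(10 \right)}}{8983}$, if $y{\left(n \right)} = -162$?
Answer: $\frac{77755477806}{542190173863} \approx 0.14341$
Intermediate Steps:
$\frac{1381}{\left(93 + \left(\frac{10}{-56} + \frac{14}{-42}\right)\right)^{2}} + \frac{y{\left(10 \right)}}{8983} = \frac{1381}{\left(93 + \left(\frac{10}{-56} + \frac{14}{-42}\right)\right)^{2}} - \frac{162}{8983} = \frac{1381}{\left(93 + \left(10 \left(- \frac{1}{56}\right) + 14 \left(- \frac{1}{42}\right)\right)\right)^{2}} - \frac{162}{8983} = \frac{1381}{\left(93 - \frac{43}{84}\right)^{2}} - \frac{162}{8983} = \frac{1381}{\left(\frac{7769}{84}\right)^{2}} - \frac{162}{8983} = \frac{1381}{\frac{60357361}{7056}} - \frac{162}{8983} = 1381 \cdot \frac{7056}{60357361} - \frac{162}{8983} = \frac{9744336}{60357361} - \frac{162}{8983} = \frac{77755477806}{542190173863}$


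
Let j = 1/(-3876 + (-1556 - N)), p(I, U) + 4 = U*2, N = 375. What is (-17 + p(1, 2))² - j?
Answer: 1678224/5807 ≈ 289.00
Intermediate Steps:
p(I, U) = -4 + 2*U (p(I, U) = -4 + U*2 = -4 + 2*U)
j = -1/5807 (j = 1/(-3876 + (-1556 - 1*375)) = 1/(-3876 + (-1556 - 375)) = 1/(-3876 - 1931) = 1/(-5807) = -1/5807 ≈ -0.00017221)
(-17 + p(1, 2))² - j = (-17 + (-4 + 2*2))² - 1*(-1/5807) = (-17 + (-4 + 4))² + 1/5807 = (-17 + 0)² + 1/5807 = (-17)² + 1/5807 = 289 + 1/5807 = 1678224/5807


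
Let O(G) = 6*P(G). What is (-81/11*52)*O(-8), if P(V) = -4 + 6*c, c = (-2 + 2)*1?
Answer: 101088/11 ≈ 9189.8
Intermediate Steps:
c = 0 (c = 0*1 = 0)
P(V) = -4 (P(V) = -4 + 6*0 = -4 + 0 = -4)
O(G) = -24 (O(G) = 6*(-4) = -24)
(-81/11*52)*O(-8) = (-81/11*52)*(-24) = (-81*1/11*52)*(-24) = -81/11*52*(-24) = -4212/11*(-24) = 101088/11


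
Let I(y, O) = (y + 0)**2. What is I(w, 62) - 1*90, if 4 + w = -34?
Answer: 1354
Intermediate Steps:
w = -38 (w = -4 - 34 = -38)
I(y, O) = y**2
I(w, 62) - 1*90 = (-38)**2 - 1*90 = 1444 - 90 = 1354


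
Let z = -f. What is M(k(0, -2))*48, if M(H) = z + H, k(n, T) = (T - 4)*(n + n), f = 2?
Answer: -96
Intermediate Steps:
k(n, T) = 2*n*(-4 + T) (k(n, T) = (-4 + T)*(2*n) = 2*n*(-4 + T))
z = -2 (z = -1*2 = -2)
M(H) = -2 + H
M(k(0, -2))*48 = (-2 + 2*0*(-4 - 2))*48 = (-2 + 2*0*(-6))*48 = (-2 + 0)*48 = -2*48 = -96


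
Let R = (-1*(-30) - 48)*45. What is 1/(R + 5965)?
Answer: 1/5155 ≈ 0.00019399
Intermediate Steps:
R = -810 (R = (30 - 48)*45 = -18*45 = -810)
1/(R + 5965) = 1/(-810 + 5965) = 1/5155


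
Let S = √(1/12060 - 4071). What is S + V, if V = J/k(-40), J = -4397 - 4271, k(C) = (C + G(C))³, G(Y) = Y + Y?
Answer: 2167/432000 + I*√16447246765/2010 ≈ 0.0050162 + 63.804*I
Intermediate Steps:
G(Y) = 2*Y
k(C) = 27*C³ (k(C) = (C + 2*C)³ = (3*C)³ = 27*C³)
J = -8668
S = I*√16447246765/2010 (S = √(1/12060 - 4071) = √(-49096259/12060) = I*√16447246765/2010 ≈ 63.804*I)
V = 2167/432000 (V = -8668/(27*(-40)³) = -8668/(27*(-64000)) = -8668/(-1728000) = -8668*(-1/1728000) = 2167/432000 ≈ 0.0050162)
S + V = I*√16447246765/2010 + 2167/432000 = 2167/432000 + I*√16447246765/2010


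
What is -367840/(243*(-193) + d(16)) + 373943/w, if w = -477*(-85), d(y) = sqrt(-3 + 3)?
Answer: 3605736173/211279995 ≈ 17.066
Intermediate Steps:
d(y) = 0 (d(y) = sqrt(0) = 0)
w = 40545
-367840/(243*(-193) + d(16)) + 373943/w = -367840/(243*(-193) + 0) + 373943/40545 = -367840/(-46899 + 0) + 373943*(1/40545) = -367840/(-46899) + 373943/40545 = -367840*(-1/46899) + 373943/40545 = 367840/46899 + 373943/40545 = 3605736173/211279995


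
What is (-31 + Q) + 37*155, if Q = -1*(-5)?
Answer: 5709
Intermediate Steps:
Q = 5
(-31 + Q) + 37*155 = (-31 + 5) + 37*155 = -26 + 5735 = 5709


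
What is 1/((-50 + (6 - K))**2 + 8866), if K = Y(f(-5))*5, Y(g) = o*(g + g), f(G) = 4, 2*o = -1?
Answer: 1/9442 ≈ 0.00010591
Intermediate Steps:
o = -1/2 (o = (1/2)*(-1) = -1/2 ≈ -0.50000)
Y(g) = -g (Y(g) = -(g + g)/2 = -g)
K = -20 (K = -1*4*5 = -4*5 = -20)
1/((-50 + (6 - K))**2 + 8866) = 1/((-50 + (6 - 1*(-20)))**2 + 8866) = 1/((-50 + (6 + 20))**2 + 8866) = 1/((-50 + 26)**2 + 8866) = 1/((-24)**2 + 8866) = 1/(576 + 8866) = 1/9442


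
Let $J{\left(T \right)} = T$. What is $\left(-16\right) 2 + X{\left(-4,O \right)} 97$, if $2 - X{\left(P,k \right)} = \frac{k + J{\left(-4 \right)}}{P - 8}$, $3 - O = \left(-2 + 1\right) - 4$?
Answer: $\frac{583}{3} \approx 194.33$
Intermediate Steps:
$O = 8$ ($O = 3 - \left(\left(-2 + 1\right) - 4\right) = 3 - \left(-1 - 4\right) = 3 - -5 = 3 + 5 = 8$)
$X{\left(P,k \right)} = 2 - \frac{-4 + k}{-8 + P}$ ($X{\left(P,k \right)} = 2 - \frac{k - 4}{P - 8} = 2 - \frac{-4 + k}{-8 + P}$)
$\left(-16\right) 2 + X{\left(-4,O \right)} 97 = \left(-16\right) 2 + \frac{-12 - 8 + 2 \left(-4\right)}{-8 - 4} \cdot 97 = -32 + \frac{-12 - 8 - 8}{-12} \cdot 97 = -32 + \left(- \frac{1}{12}\right) \left(-28\right) 97 = -32 + \frac{7}{3} \cdot 97 = -32 + \frac{679}{3} = \frac{583}{3}$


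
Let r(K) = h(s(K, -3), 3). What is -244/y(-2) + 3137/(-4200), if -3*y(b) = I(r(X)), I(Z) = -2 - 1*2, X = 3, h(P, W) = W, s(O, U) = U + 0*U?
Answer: -771737/4200 ≈ -183.75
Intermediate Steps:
s(O, U) = U (s(O, U) = U + 0 = U)
r(K) = 3
I(Z) = -4 (I(Z) = -2 - 2 = -4)
y(b) = 4/3 (y(b) = -1/3*(-4) = 4/3)
-244/y(-2) + 3137/(-4200) = -244/4/3 + 3137/(-4200) = -244*3/4 + 3137*(-1/4200) = -183 - 3137/4200 = -771737/4200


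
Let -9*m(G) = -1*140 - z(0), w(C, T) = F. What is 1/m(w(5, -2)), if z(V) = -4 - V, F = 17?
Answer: 9/136 ≈ 0.066176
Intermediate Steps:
w(C, T) = 17
m(G) = 136/9 (m(G) = -(-1*140 - (-4 - 1*0))/9 = -(-140 - (-4 + 0))/9 = -(-140 - 1*(-4))/9 = -(-140 + 4)/9 = -⅑*(-136) = 136/9)
1/m(w(5, -2)) = 1/(136/9) = 9/136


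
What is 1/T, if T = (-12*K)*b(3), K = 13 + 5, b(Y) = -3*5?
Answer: 1/3240 ≈ 0.00030864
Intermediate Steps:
b(Y) = -15
K = 18
T = 3240 (T = -12*18*(-15) = -216*(-15) = 3240)
1/T = 1/3240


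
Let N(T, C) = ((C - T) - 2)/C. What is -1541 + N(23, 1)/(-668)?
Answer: -257341/167 ≈ -1541.0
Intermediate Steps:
N(T, C) = (-2 + C - T)/C
-1541 + N(23, 1)/(-668) = -1541 + ((-2 + 1 - 1*23)/1)/(-668) = -1541 - (-2 + 1 - 23)/668 = -1541 - (-24)/668 = -1541 - 1/668*(-24) = -1541 + 6/167 = -257341/167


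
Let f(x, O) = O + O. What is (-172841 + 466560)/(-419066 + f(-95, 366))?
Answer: -293719/418334 ≈ -0.70212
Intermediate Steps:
f(x, O) = 2*O
(-172841 + 466560)/(-419066 + f(-95, 366)) = (-172841 + 466560)/(-419066 + 2*366) = 293719/(-419066 + 732) = 293719/(-418334) = 293719*(-1/418334) = -293719/418334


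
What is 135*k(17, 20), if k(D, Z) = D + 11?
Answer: 3780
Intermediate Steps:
k(D, Z) = 11 + D
135*k(17, 20) = 135*(11 + 17) = 135*28 = 3780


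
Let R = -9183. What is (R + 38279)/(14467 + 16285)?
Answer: 3637/3844 ≈ 0.94615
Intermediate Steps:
(R + 38279)/(14467 + 16285) = (-9183 + 38279)/(14467 + 16285) = 29096/30752 = 29096*(1/30752) = 3637/3844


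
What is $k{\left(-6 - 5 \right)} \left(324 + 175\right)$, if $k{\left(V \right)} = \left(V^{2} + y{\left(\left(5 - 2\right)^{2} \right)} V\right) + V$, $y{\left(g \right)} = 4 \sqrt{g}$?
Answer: $-10978$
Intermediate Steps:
$k{\left(V \right)} = V^{2} + 13 V$ ($k{\left(V \right)} = \left(V^{2} + 4 \sqrt{\left(5 - 2\right)^{2}} V\right) + V = \left(V^{2} + 4 \sqrt{3^{2}} V\right) + V = \left(V^{2} + 4 \sqrt{9} V\right) + V = \left(V^{2} + 4 \cdot 3 V\right) + V = \left(V^{2} + 12 V\right) + V = V^{2} + 13 V$)
$k{\left(-6 - 5 \right)} \left(324 + 175\right) = \left(-6 - 5\right) \left(13 - 11\right) \left(324 + 175\right) = \left(-6 - 5\right) \left(13 - 11\right) 499 = - 11 \left(13 - 11\right) 499 = \left(-11\right) 2 \cdot 499 = \left(-22\right) 499 = -10978$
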